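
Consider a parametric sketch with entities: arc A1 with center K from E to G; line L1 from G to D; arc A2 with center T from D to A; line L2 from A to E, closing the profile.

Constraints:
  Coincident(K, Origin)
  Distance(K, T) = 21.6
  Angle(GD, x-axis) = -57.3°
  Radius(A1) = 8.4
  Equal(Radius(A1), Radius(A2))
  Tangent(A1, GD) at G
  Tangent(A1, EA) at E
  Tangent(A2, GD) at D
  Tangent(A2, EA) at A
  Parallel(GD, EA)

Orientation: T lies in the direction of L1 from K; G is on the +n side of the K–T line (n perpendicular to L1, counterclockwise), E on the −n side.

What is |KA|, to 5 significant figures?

23.176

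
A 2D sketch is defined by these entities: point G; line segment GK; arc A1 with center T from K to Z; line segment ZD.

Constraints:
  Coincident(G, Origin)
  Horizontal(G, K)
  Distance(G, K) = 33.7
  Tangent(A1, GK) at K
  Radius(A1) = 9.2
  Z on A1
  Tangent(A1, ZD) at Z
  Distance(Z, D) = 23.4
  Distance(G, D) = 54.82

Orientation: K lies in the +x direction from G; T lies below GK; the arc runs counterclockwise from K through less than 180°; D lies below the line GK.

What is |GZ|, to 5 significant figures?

31.747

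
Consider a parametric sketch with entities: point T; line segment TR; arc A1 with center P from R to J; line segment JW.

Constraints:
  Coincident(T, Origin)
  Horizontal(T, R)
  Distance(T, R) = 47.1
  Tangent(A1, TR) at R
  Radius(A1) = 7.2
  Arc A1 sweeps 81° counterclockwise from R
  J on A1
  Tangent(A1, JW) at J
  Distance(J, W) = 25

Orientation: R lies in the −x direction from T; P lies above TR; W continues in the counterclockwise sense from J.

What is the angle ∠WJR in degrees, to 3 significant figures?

140°

T is at the origin; T and R share the same y with |TR| = 47.1 and R on the −x side, so R = (-47.1, 0.00). Since A1 is tangent to TR there, PR ⟂ TR, so P = R + (0, 7.2) = (-47.1, 7.20). On A1, R sits at bearing -90° from P; an 81° counterclockwise sweep puts J at bearing -9°, so J = P + 7.2·(cos -9°, sin -9°) = (-40.0, 6.07). A1 meets JW tangentially, so PJ is at right angles to JW, so JW runs along (−sin -9°, cos -9°); with |JW| = 25.0, W = (-36.1, 30.8). Then cos ∠WJR = JW·JR / (|JW||JR|), giving 140°.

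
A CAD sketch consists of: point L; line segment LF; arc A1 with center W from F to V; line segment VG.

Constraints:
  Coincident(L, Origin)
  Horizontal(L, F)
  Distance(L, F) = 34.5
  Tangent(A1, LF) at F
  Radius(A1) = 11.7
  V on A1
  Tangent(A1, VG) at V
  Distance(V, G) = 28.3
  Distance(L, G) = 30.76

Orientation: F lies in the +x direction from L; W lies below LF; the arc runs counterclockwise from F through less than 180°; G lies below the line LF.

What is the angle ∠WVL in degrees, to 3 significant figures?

160°

Checks: |WV| = 11.70 ✓; ∠(WV, VG) = 90.00° ✓; |VG| = 28.30 ✓; |LG| = 30.76 ✓.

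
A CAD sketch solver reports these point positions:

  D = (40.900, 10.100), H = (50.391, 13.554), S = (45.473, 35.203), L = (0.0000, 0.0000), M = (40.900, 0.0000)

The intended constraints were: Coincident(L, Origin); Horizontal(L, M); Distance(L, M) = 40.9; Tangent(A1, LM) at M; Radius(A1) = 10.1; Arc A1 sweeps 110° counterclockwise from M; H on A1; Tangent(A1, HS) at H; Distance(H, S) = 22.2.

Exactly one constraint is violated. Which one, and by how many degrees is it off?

Tangent(A1, HS) at H — off by 7.20°.

L = (0.00, 0.00) ✓; L.y = 0.00, M.y = 0.00 ✓; |LM| = 40.90 ✓; ∠(DM, ML) = 90.00° ✓; |DM| = 10.10 ✓; bearing(D→H) − bearing(D→M) = 110.0° ✓; |DH| = 10.10 ✓; ∠(DH, HS) = 97.20° ✗; |HS| = 22.20 ✓.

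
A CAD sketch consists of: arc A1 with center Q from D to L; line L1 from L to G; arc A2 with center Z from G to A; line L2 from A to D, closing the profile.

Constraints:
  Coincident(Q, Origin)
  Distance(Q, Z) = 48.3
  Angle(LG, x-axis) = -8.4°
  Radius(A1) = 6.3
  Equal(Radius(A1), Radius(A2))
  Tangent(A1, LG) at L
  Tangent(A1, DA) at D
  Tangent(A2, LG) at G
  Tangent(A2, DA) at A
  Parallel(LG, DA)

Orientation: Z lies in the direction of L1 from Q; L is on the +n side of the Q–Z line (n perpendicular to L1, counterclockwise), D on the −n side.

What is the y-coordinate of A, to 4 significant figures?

-13.29

The slot axis is L1's direction at -8.4°, so u = (cos -8.4°, sin -8.4°) = (0.9893, -0.1461) and n = (−sin -8.4°, cos -8.4°) = (0.1461, 0.9893). Q is at the origin and Z lies 48.3 along u from Q, so Z = 48.3·u = (47.78, -7.056). Tangency of A1 to both parallel lines with radius 6.3 puts L and D at Q ± 6.3·n: L = (0.9203, 6.232), D = (-0.9203, -6.232). Equal radii place G and A the same way about Z: G = Z + 6.3·n = (48.70, -0.8234), A = Z − 6.3·n = (46.86, -13.29). So A.y = -13.29.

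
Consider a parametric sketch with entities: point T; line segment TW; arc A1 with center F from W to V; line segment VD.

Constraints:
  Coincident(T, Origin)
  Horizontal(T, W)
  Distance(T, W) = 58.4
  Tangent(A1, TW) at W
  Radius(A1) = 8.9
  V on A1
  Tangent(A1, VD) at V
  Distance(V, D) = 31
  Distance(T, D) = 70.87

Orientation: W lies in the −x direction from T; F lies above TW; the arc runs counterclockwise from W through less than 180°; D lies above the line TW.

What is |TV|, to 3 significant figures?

51.0

Checks: |TW| = 58.40 ✓; |FV| = 8.900 ✓; ∠(FV, VD) = 90.00° ✓; |VD| = 31.00 ✓; |TD| = 70.87 ✓.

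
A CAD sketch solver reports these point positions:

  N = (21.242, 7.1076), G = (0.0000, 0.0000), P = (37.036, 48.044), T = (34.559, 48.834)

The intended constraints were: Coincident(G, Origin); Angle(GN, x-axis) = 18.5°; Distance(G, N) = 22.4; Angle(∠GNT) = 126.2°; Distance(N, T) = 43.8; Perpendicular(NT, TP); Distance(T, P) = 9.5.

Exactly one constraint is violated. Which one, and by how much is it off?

Distance(T, P) = 9.5 — off by 6.90.

G = (0.00, 0.00) ✓; GN at 18.50° ✓; |GN| = 22.40 ✓; ∠GNT = 126.2° ✓; |NT| = 43.80 ✓; ∠(NT, TP) = 89.99° ✓; |TP| = 2.600 ✗.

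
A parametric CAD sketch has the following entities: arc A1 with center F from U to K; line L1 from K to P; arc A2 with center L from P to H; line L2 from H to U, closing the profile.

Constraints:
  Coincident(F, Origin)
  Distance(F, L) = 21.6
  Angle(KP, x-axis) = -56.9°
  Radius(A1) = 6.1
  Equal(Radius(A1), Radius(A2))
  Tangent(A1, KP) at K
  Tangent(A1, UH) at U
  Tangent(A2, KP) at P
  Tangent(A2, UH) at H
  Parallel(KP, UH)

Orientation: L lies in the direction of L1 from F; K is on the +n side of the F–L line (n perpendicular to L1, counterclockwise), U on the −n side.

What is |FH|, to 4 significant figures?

22.44

The slot axis is L1's direction at -56.9°, so u = (cos -56.9°, sin -56.9°) = (0.5461, -0.8377) and n = (−sin -56.9°, cos -56.9°) = (0.8377, 0.5461). F is at the origin and L lies 21.6 along u from F, so L = 21.6·u = (11.80, -18.09). Tangency of A1 to both parallel lines with radius 6.1 puts K and U at F ± 6.1·n: K = (5.110, 3.331), U = (-5.110, -3.331). Equal radii place P and H the same way about L: P = L + 6.1·n = (16.91, -14.76), H = L − 6.1·n = (6.686, -21.43). Then |FH| = |H − F| = 22.44.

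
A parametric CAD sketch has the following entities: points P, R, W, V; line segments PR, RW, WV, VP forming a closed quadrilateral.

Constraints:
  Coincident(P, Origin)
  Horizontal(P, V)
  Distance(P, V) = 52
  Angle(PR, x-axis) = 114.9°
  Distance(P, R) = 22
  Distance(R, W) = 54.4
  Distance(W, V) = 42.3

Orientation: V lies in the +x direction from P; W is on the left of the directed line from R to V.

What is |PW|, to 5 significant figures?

57.846

P is at the origin; PV is horizontal with |PV| = 52.0 and V in +x, so V = (52.0, 0). PR runs at 114.9° with |PR| = 22.0, so R = (-9.2628, 19.955). W is determined by |RW| = 54.4 and |WV| = 42.3 together: it lies at the intersection of circle(R, 54.4) and circle(V, 42.3). With |RV| = 64.431, the foot of the radical line on RV is 41.295 from R and the perpendicular offset is √(54.4² − 41.295²) = 35.413. Taking the left-of-RV solution: W = (40.970, 40.837).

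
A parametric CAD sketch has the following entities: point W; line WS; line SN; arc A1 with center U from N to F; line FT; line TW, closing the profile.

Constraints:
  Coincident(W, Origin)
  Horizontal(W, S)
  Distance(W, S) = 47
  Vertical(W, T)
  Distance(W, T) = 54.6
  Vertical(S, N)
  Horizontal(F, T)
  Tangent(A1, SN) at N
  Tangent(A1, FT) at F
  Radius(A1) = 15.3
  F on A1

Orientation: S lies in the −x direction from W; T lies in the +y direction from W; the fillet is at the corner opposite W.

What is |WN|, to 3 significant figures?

61.3

W is at the origin; WS is horizontal with |WS| = 47.0 and S on the −x side, so S = (-47.0, 0.00). W and T share the same x with |WT| = 54.6 and T on the +y side, so T = (0.00, 54.6). The virtual corner opposite W is at (-47.0, 54.6). Tangency of A1 to SN means the radius UN is perpendicular to SN and since A1 is tangent to FT there, UF ⟂ FT, with radius 15.3, so the center U sits 15.3 in from both sides at U = (-31.7, 39.3). That places the tangent points at N = (-47.0, 39.3) on SN and F = (-31.7, 54.6) on FT. Then |WN| = |N − W| = 61.3.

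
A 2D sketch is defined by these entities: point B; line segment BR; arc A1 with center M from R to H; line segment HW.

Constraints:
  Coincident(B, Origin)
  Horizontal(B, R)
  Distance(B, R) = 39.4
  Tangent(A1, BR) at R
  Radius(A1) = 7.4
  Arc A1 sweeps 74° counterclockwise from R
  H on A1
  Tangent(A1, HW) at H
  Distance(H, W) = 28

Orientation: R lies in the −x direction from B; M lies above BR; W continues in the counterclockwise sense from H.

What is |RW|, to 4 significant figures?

35.52

On A1, R sits at bearing -90° from M; a 74° counterclockwise sweep puts H at bearing -16°, so H = M + 7.4·(cos -16°, sin -16°) = (-32.29, 5.360). The tangent condition forces MH to be normal to HW, so HW runs along (−sin -16°, cos -16°); with |HW| = 28.0, W = (-24.57, 32.28). Then |RW| = |W − R| = 35.52.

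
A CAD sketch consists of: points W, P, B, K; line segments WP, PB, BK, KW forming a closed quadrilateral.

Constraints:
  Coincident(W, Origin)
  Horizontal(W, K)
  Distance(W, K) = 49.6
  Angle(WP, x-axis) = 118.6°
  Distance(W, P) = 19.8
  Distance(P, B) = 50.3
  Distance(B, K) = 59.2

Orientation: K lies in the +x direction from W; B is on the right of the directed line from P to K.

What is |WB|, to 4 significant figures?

32.05

W is at the origin; W and K share the same y with |WK| = 49.6 and K in +x, so K = (49.6, 0). WP runs at 118.6° with |WP| = 19.8, so P = (-9.478, 17.38). B is determined by |PB| = 50.3 and |BK| = 59.2 together: it lies at the intersection of circle(P, 50.3) and circle(K, 59.2). With |PK| = 61.58, the foot of the radical line on PK is 22.88 from P and the perpendicular offset is √(50.3² − 22.88²) = 44.80. Taking the right-of-PK solution: B = (-0.1751, -32.05).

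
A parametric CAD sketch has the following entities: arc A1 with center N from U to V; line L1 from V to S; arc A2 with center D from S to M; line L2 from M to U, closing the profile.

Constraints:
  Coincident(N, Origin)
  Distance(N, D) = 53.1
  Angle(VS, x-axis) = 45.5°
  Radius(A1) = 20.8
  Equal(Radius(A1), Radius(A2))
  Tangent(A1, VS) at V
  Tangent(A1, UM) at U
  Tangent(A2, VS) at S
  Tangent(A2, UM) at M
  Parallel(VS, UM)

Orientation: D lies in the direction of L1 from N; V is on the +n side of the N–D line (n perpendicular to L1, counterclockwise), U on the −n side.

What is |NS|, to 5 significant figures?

57.029

Tangency of A1 to both parallel lines with radius 20.8 puts V and U at N ± 20.8·n: V = (-14.836, 14.579), U = (14.836, -14.579). Equal radii place S and M the same way about D: S = D + 20.8·n = (22.383, 52.453), M = D − 20.8·n = (52.054, 23.295). Then |NS| = |S − N| = 57.029.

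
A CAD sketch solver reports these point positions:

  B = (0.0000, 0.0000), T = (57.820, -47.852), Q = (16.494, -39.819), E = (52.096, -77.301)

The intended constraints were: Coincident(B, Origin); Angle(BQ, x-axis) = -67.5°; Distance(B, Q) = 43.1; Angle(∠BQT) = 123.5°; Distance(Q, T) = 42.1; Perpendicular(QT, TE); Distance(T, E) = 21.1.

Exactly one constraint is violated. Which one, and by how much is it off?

Distance(T, E) = 21.1 — off by 8.90.

B = (0.00, 0.00) ✓; BQ at -67.50° ✓; |BQ| = 43.10 ✓; ∠BQT = 123.5° ✓; |QT| = 42.10 ✓; ∠(QT, TE) = 90.00° ✓; |TE| = 30.00 ✗.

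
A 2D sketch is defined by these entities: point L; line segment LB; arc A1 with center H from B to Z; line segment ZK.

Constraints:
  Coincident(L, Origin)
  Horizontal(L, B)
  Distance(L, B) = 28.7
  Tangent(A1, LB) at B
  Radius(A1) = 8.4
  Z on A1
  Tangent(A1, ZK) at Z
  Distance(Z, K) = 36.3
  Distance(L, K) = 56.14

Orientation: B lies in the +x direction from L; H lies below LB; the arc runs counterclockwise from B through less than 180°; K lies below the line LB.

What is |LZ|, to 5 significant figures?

23.628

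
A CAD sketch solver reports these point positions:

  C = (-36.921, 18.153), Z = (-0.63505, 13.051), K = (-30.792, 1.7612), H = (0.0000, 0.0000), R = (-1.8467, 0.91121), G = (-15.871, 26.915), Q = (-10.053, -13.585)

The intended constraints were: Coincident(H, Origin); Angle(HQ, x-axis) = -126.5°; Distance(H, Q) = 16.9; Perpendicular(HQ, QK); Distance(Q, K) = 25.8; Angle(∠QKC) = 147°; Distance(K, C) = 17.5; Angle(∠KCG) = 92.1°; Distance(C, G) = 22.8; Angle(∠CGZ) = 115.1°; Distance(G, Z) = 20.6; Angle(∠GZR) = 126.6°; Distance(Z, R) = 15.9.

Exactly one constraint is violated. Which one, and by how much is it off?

Distance(Z, R) = 15.9 — off by 3.70.

H = (0.00, 0.00) ✓; HQ at -126.5° ✓; |HQ| = 16.90 ✓; ∠(HQ, QK) = 90.00° ✓; |QK| = 25.80 ✓; ∠QKC = 147.0° ✓; |KC| = 17.50 ✓; ∠KCG = 92.10° ✓; |CG| = 22.80 ✓; ∠CGZ = 115.1° ✓; |GZ| = 20.60 ✓; ∠GZR = 126.6° ✓; |ZR| = 12.20 ✗.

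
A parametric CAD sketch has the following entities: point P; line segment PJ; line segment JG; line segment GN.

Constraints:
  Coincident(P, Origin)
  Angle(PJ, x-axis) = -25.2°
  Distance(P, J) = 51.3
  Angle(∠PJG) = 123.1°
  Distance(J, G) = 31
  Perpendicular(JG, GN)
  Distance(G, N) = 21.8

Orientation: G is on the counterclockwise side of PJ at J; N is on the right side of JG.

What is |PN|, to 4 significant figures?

87.63

P is at the origin; PJ runs at -25.2° with length 51.3, so J = 51.3·(cos -25.2°, sin -25.2°) = (46.42, -21.84). ∠PJG = 123.1°, so JG runs at -25.2° + (180° − 123.1°) = 31.70° from the x-axis; with |JG| = 31.0, G = J + 31.0·(cos 31.70°, sin 31.70°) = (72.79, -5.553). JG is perpendicular to GN; with |GN| = 21.8 on the right of JG, N = G + 21.8·(0.5255, -0.8508) = (84.25, -24.10). Then |PN| = |N − P| = 87.63.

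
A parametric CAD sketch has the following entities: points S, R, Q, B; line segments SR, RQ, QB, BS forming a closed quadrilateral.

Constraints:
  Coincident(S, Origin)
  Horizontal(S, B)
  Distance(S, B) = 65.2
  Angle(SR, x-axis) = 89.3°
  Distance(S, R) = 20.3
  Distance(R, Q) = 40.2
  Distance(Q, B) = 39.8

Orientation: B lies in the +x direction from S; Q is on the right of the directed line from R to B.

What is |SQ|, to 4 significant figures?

28.49

S is at the origin; S and B share the same y with |SB| = 65.2 and B in +x, so B = (65.2, 0). SR runs at 89.3° with |SR| = 20.3, so R = (0.2480, 20.30). Q is determined by |RQ| = 40.2 and |QB| = 39.8 together: it lies at the intersection of circle(R, 40.2) and circle(B, 39.8). With |RB| = 68.05, the foot of the radical line on RB is 34.26 from R and the perpendicular offset is √(40.2² − 34.26²) = 21.03. Taking the right-of-RB solution: Q = (26.68, -9.994).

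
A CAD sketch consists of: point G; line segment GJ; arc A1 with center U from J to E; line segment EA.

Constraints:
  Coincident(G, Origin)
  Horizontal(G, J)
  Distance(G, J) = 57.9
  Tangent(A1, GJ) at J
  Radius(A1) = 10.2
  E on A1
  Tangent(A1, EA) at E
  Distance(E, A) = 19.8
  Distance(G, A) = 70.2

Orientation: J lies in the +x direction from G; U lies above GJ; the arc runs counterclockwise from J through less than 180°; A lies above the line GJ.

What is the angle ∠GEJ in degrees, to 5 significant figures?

41.902°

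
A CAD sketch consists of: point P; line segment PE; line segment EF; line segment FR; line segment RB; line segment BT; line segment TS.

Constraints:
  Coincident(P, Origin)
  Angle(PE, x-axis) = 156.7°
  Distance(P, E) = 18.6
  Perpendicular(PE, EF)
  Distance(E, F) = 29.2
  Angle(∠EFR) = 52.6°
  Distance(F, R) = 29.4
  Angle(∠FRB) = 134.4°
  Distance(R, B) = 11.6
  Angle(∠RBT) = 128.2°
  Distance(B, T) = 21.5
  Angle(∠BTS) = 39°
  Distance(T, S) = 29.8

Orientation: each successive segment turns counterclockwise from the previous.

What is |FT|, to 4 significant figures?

45.65

∠FRB = 134.4° gives RB at 59.70° from the x-axis; with |RB| = 11.6, B = (5.734, -2.284). ∠RBT = 128.2° gives BT at 111.5° from the x-axis; with |BT| = 21.5, T = (-2.146, 17.72). Then |FT| = |T − F| = 45.65.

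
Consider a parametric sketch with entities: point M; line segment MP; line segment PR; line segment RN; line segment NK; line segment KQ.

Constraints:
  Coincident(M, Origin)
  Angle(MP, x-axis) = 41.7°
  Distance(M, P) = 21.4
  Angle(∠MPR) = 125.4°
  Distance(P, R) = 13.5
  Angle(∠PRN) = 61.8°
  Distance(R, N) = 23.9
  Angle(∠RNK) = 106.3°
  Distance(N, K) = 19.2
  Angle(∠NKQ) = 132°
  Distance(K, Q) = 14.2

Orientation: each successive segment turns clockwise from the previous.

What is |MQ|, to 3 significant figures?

16.9

M is at the origin; MP runs at 41.7° with length 21.4, so P = (16.0, 14.2). ∠MPR = 125.4° gives PR at -12.9° from the x-axis; with |PR| = 13.5, R = (29.1, 11.2). ∠PRN = 61.8° gives RN at -131° from the x-axis; with |RN| = 23.9, N = (13.4, -6.79). ∠RNK = 106.3° gives NK at 155° from the x-axis; with |NK| = 19.2, K = (-4.00, 1.27). ∠NKQ = 132.0° gives KQ at 107° from the x-axis; with |KQ| = 14.2, Q = (-8.20, 14.8). Then |MQ| = |Q − M| = 16.9.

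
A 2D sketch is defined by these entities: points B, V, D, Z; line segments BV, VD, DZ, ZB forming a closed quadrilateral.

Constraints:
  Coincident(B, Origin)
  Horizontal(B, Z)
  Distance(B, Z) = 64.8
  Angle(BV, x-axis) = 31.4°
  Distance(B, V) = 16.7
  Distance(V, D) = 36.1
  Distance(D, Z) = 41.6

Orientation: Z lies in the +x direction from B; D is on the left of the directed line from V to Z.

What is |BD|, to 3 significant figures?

52.5

B is at the origin; B and Z share the same y with |BZ| = 64.8 and Z in +x, so Z = (64.8, 0). BV runs at 31.4° with |BV| = 16.7, so V = (14.3, 8.70). D is determined by |VD| = 36.1 and |DZ| = 41.6 together: it lies at the intersection of circle(V, 36.1) and circle(Z, 41.6). With |VZ| = 51.3, the foot of the radical line on VZ is 21.5 from V and the perpendicular offset is √(36.1² − 21.5²) = 29.0. Taking the left-of-VZ solution: D = (40.3, 33.7).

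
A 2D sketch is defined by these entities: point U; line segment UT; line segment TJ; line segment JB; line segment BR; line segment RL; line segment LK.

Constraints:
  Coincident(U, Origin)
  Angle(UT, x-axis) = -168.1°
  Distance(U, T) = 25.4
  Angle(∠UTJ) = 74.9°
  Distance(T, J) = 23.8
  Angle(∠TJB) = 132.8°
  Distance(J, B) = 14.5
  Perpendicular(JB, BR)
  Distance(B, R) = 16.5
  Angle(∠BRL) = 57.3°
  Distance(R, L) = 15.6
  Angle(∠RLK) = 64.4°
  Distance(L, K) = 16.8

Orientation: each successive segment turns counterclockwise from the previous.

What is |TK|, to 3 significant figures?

36.7

U is at the origin; UT runs at -168.1° with length 25.4, so T = (-24.9, -5.24). ∠UTJ = 74.9° gives TJ at -63.0° from the x-axis; with |TJ| = 23.8, J = (-14.0, -26.4). ∠TJB = 132.8° gives JB at -15.8° from the x-axis; with |JB| = 14.5, B = (-0.0970, -30.4). JB is perpendicular to BR, so BR runs at 74.2°; with |BR| = 16.5, R = (4.40, -14.5). ∠BRL = 57.3° gives RL at -163° from the x-axis; with |RL| = 15.6, L = (-10.5, -19.0). ∠RLK = 64.4° gives LK at -47.5° from the x-axis; with |LK| = 16.8, K = (0.819, -31.4). Then |TK| = |K − T| = 36.7.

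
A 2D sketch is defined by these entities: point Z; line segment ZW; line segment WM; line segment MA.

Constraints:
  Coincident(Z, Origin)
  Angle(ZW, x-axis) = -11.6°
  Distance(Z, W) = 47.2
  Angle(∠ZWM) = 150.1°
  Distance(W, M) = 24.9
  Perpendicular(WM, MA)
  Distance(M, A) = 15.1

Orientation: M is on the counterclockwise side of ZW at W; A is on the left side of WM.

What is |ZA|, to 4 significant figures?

66.36

∠ZWM = 150.1°, so WM runs at -11.6° + (180° − 150.1°) = 18.30° from the x-axis; with |WM| = 24.9, M = W + 24.9·(cos 18.30°, sin 18.30°) = (69.88, -1.672). WM is perpendicular to MA; with |MA| = 15.1 on the left of WM, A = M + 15.1·(-0.3140, 0.9494) = (65.14, 12.66). Then |ZA| = |A − Z| = 66.36.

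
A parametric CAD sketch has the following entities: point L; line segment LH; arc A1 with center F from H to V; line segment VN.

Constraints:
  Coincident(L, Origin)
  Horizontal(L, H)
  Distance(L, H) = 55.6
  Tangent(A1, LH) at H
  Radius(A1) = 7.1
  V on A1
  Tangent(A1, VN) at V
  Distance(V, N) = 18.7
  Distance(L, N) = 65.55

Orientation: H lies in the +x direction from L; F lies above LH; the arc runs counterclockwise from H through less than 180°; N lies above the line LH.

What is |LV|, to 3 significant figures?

63.2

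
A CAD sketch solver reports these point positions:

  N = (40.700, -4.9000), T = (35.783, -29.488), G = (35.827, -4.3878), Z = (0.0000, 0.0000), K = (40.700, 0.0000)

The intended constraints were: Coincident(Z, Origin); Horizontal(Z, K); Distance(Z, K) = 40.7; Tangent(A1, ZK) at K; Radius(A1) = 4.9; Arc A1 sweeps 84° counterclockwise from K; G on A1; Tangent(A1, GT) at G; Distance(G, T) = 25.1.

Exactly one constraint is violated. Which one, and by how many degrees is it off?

Tangent(A1, GT) at G — off by 5.90°.

Z = (0.00, 0.00) ✓; Z.y = 0.00, K.y = 0.00 ✓; |ZK| = 40.70 ✓; ∠(NK, KZ) = 90.00° ✓; |NK| = 4.900 ✓; bearing(N→G) − bearing(N→K) = 84.00° ✓; |NG| = 4.900 ✓; ∠(NG, GT) = 84.10° ✗; |GT| = 25.10 ✓.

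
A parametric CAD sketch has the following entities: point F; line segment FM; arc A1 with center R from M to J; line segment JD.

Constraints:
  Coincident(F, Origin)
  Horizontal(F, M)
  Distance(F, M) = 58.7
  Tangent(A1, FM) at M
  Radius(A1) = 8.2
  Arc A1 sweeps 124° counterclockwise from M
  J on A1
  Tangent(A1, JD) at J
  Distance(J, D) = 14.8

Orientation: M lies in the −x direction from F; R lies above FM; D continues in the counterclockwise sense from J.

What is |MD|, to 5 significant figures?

25.099

F is at the origin; FM is horizontal with |FM| = 58.7 and M on the −x side, so M = (-58.700, 0.0000). Tangency of A1 to FM means the radius RM is perpendicular to FM, so R = M + (0, 8.2) = (-58.700, 8.2000). On A1, M sits at bearing -90° from R; a 124° counterclockwise sweep puts J at bearing 34°, so J = R + 8.2·(cos 34°, sin 34°) = (-51.902, 12.785). The tangent condition forces RJ to be normal to JD, so JD runs along (−sin 34°, cos 34°); with |JD| = 14.8, D = (-60.178, 25.055). Then |MD| = |D − M| = 25.099.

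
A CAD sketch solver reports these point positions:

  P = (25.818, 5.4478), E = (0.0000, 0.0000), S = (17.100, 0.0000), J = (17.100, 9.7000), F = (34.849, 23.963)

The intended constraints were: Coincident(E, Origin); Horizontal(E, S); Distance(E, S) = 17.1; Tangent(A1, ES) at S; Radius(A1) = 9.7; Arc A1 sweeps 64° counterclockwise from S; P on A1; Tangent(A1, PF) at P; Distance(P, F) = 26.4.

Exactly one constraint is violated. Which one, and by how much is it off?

Distance(P, F) = 26.4 — off by 5.80.

E = (0.00, 0.00) ✓; E.y = 0.00, S.y = 0.00 ✓; |ES| = 17.10 ✓; ∠(JS, SE) = 90.00° ✓; |JS| = 9.700 ✓; bearing(J→P) − bearing(J→S) = 64.00° ✓; |JP| = 9.700 ✓; ∠(JP, PF) = 90.00° ✓; |PF| = 20.60 ✗.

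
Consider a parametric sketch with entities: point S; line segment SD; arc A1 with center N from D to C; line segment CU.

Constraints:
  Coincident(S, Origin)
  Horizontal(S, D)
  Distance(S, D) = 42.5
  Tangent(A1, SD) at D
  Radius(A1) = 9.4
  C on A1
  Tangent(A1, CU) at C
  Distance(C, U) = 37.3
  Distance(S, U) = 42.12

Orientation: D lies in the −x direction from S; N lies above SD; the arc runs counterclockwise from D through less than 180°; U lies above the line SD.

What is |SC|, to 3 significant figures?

34.5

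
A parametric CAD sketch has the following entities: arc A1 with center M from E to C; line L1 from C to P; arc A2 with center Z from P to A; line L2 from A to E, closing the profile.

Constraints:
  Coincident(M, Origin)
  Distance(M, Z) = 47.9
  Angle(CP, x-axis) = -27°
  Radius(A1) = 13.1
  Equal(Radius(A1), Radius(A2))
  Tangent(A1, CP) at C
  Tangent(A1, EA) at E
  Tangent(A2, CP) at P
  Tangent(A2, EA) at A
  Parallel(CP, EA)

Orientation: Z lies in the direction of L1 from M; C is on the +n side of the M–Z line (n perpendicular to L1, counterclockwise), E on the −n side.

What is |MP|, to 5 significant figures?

49.659

The slot axis is L1's direction at -27.0°, so u = (cos -27.0°, sin -27.0°) = (0.89101, -0.45399) and n = (−sin -27.0°, cos -27.0°) = (0.45399, 0.89101). M is at the origin and Z lies 47.9 along u from M, so Z = 47.9·u = (42.679, -21.746). Tangency of A1 to both parallel lines with radius 13.1 puts C and E at M ± 13.1·n: C = (5.9473, 11.672), E = (-5.9473, -11.672). Equal radii place P and A the same way about Z: P = Z + 13.1·n = (48.626, -10.074), A = Z − 13.1·n = (36.732, -33.418). Then |MP| = |P − M| = 49.659.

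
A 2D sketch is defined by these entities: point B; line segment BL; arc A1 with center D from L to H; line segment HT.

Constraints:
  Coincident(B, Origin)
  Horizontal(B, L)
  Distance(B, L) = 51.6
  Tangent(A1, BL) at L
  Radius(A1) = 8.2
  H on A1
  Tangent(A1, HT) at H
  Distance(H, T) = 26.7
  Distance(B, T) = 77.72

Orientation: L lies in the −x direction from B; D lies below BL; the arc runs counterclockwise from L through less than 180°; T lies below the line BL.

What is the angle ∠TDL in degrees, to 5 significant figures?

128.92°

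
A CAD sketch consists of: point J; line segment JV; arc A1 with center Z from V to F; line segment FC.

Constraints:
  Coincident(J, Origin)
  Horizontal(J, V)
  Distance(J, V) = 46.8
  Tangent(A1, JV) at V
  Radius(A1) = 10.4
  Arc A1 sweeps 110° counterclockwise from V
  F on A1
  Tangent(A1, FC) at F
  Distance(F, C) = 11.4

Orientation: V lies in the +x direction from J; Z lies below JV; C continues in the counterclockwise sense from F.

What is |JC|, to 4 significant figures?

47.79

J is at the origin; JV is horizontal with |JV| = 46.8 and V on the +x side, so V = (46.80, 0.000). Since A1 is tangent to JV there, ZV ⟂ JV, so Z = V + (0, -10.4) = (46.80, -10.40). On A1, V sits at bearing 90° from Z; a 110° counterclockwise sweep puts F at bearing 200°, so F = Z + 10.4·(cos 200°, sin 200°) = (37.03, -13.96). The tangent condition forces ZF to be normal to FC, so FC runs along (−sin 200°, cos 200°); with |FC| = 11.4, C = (40.93, -24.67). Then |JC| = |C − J| = 47.79.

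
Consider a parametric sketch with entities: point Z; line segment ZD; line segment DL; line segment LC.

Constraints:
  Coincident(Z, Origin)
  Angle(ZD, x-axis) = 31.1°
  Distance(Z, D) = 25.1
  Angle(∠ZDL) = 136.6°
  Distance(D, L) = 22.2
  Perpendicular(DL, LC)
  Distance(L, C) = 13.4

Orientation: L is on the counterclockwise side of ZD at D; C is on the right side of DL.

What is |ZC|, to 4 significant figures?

50.74

Z is at the origin; ZD runs at 31.1° with length 25.1, so D = 25.1·(cos 31.1°, sin 31.1°) = (21.49, 12.96). ∠ZDL = 136.6°, so DL runs at 31.1° + (180° − 136.6°) = 74.50° from the x-axis; with |DL| = 22.2, L = D + 22.2·(cos 74.50°, sin 74.50°) = (27.42, 34.36). DL is perpendicular to LC; with |LC| = 13.4 on the right of DL, C = L + 13.4·(0.9636, -0.2672) = (40.34, 30.78). Then |ZC| = |C − Z| = 50.74.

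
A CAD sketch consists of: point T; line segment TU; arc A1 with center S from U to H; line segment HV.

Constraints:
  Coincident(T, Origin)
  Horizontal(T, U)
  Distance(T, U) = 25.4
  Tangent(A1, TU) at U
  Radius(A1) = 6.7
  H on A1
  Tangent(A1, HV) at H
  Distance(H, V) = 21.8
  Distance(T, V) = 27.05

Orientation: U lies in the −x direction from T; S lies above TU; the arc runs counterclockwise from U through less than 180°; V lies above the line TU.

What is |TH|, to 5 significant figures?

19.626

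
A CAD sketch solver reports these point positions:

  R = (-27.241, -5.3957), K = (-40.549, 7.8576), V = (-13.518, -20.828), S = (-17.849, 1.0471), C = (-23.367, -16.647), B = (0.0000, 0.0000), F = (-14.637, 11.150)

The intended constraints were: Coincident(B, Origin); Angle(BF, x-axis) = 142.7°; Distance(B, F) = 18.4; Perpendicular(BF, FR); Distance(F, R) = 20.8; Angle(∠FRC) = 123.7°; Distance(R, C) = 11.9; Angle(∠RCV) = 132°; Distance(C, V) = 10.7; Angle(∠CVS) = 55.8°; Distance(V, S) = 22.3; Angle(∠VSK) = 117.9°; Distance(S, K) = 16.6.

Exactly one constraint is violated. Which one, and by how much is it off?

Distance(S, K) = 16.6 — off by 7.10.

B = (0.00, 0.00) ✓; BF at 142.7° ✓; |BF| = 18.40 ✓; ∠(BF, FR) = 90.00° ✓; |FR| = 20.80 ✓; ∠FRC = 123.7° ✓; |RC| = 11.90 ✓; ∠RCV = 132.0° ✓; |CV| = 10.70 ✓; ∠CVS = 55.80° ✓; |VS| = 22.30 ✓; ∠VSK = 117.9° ✓; |SK| = 23.70 ✗.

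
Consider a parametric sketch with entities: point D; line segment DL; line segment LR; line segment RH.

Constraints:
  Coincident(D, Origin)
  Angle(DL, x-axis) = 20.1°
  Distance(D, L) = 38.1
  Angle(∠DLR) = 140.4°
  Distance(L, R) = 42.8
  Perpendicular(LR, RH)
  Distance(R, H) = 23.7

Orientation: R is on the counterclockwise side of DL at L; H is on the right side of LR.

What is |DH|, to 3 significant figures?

86.7

∠DLR = 140.4°, so LR runs at 20.1° + (180° − 140.4°) = 59.7° from the x-axis; with |LR| = 42.8, R = L + 42.8·(cos 59.7°, sin 59.7°) = (57.4, 50.0). LR is perpendicular to RH; with |RH| = 23.7 on the right of LR, H = R + 23.7·(0.863, -0.505) = (77.8, 38.1). Then |DH| = |H − D| = 86.7.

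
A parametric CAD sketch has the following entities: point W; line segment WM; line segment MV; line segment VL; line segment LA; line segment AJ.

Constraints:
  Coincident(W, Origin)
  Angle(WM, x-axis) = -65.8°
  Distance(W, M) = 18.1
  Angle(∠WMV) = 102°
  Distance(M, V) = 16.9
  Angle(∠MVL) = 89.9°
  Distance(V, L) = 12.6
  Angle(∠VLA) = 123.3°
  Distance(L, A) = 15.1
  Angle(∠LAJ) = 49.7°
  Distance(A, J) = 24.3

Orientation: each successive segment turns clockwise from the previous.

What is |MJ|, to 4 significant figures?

7.940

∠VLA = 123.3° gives LA at 69.40° from the x-axis; with |LA| = 15.1, A = (-8.329, -2.175). ∠LAJ = 49.7° gives AJ at -60.90° from the x-axis; with |AJ| = 24.3, J = (3.489, -23.41). Then |MJ| = |J − M| = 7.940.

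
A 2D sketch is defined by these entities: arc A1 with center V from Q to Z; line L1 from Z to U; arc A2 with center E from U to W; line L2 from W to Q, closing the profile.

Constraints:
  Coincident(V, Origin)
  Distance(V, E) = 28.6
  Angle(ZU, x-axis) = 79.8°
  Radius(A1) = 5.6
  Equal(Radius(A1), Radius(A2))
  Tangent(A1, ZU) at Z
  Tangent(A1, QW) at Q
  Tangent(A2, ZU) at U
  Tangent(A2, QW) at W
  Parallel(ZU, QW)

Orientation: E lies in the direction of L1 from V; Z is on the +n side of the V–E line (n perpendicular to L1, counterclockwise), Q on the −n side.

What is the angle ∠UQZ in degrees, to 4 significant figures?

68.61°

The slot axis is L1's direction at 79.8°, so u = (cos 79.8°, sin 79.8°) = (0.1771, 0.9842) and n = (−sin 79.8°, cos 79.8°) = (-0.9842, 0.1771). V is at the origin and E lies 28.6 along u from V, so E = 28.6·u = (5.065, 28.15). Tangency of A1 to both parallel lines with radius 5.6 puts Z and Q at V ± 5.6·n: Z = (-5.511, 0.9917), Q = (5.511, -0.9917). Equal radii place U and W the same way about E: U = E + 5.6·n = (-0.4469, 29.14), W = E − 5.6·n = (10.58, 27.16). Then cos ∠UQZ = QU·QZ / (|QU||QZ|), giving 68.61°.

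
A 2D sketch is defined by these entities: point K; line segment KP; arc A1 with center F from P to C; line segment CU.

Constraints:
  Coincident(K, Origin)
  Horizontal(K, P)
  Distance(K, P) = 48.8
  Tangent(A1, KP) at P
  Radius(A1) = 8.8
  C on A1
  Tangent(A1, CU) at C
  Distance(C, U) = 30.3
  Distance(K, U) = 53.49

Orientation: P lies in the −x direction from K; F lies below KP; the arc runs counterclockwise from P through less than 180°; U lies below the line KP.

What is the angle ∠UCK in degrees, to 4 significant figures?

66.87°

Checks: K = (0.00, 0.00) ✓; |FC| = 8.800 ✓; ∠(FC, CU) = 90.00° ✓; |CU| = 30.30 ✓; |KU| = 53.49 ✓.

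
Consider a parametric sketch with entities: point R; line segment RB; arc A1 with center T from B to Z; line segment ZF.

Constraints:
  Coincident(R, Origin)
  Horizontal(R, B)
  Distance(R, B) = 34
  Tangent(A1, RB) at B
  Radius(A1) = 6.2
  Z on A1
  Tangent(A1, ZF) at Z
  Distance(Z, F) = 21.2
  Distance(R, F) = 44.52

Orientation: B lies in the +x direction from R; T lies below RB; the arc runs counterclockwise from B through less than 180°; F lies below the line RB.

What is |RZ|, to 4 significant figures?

29.21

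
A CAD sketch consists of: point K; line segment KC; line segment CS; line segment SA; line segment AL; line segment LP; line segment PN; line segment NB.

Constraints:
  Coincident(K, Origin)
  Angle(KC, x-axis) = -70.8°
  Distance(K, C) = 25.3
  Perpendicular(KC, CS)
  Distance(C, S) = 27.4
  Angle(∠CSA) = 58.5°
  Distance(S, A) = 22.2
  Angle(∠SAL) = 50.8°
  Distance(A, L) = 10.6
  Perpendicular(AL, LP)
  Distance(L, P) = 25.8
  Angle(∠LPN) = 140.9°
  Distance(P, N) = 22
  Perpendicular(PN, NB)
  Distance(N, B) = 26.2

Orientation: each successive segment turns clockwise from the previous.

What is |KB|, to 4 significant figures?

49.00

K is at the origin; KC runs at -70.8° with length 25.3, so C = (8.320, -23.89). The perpendicularity gives CS at right angles to KC, so CS runs at -160.8°; with |CS| = 27.4, S = (-17.56, -32.90). ∠CSA = 58.5° gives SA at 77.70° from the x-axis; with |SA| = 22.2, A = (-12.83, -11.21). ∠SAL = 50.8° gives AL at -51.50° from the x-axis; with |AL| = 10.6, L = (-6.228, -19.51). AL is perpendicular to LP, so LP runs at -141.5°; with |LP| = 25.8, P = (-26.42, -35.57). ∠LPN = 140.9° gives PN at 179.4° from the x-axis; with |PN| = 22.0, N = (-48.42, -35.34). The perpendicularity gives NB at right angles to PN, so NB runs at 89.40°; with |NB| = 26.2, B = (-48.14, -9.141). Then |KB| = |B − K| = 49.00.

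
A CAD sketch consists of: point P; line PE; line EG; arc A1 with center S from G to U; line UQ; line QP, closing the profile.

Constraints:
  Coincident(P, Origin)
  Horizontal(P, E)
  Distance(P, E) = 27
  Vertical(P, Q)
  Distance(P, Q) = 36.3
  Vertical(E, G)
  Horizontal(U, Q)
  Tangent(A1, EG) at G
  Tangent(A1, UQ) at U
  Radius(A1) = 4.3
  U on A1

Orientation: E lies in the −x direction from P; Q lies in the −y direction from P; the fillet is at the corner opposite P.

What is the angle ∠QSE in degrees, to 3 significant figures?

108°

P is at the origin; P and E share the same y with |PE| = 27.0 and E on the −x side, so E = (-27.0, 0.00). P and Q share the same x with |PQ| = 36.3 and Q on the −y side, so Q = (0.00, -36.3). The virtual corner opposite P is at (-27.0, -36.3). A1 meets EG tangentially, so SG is at right angles to EG and the tangent condition forces SU to be normal to UQ, with radius 4.3, so the center S sits 4.3 in from both sides at S = (-22.7, -32.0). Then cos ∠QSE = SQ·SE / (|SQ||SE|), giving 108°.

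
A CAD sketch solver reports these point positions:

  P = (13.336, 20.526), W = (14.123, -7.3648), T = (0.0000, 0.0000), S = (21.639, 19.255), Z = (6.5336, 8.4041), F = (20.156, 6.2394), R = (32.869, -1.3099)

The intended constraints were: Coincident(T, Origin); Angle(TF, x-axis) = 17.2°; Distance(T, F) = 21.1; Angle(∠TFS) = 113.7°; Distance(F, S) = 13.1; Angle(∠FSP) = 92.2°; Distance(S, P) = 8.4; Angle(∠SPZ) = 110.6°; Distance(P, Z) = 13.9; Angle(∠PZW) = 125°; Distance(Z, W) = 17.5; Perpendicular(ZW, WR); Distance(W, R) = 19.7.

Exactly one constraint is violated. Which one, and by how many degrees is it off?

Perpendicular(ZW, WR) — off by 7.80°.

T = (0.00, 0.00) ✓; TF at 17.20° ✓; |TF| = 21.10 ✓; ∠TFS = 113.7° ✓; |FS| = 13.10 ✓; ∠FSP = 92.20° ✓; |SP| = 8.400 ✓; ∠SPZ = 110.6° ✓; |PZ| = 13.90 ✓; ∠PZW = 125.0° ✓; |ZW| = 17.50 ✓; ∠(ZW, WR) = 82.20° ✗; |WR| = 19.70 ✓.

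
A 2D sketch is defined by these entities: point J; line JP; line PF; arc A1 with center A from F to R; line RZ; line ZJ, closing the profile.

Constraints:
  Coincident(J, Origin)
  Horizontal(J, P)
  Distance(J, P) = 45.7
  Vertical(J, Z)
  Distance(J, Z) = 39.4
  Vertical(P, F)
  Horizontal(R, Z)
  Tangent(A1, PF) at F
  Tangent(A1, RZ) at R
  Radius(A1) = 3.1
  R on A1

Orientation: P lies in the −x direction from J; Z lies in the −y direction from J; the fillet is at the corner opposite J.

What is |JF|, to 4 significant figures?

58.36

J is at the origin; JP is horizontal with |JP| = 45.7 and P on the −x side, so P = (-45.70, 0.000). JZ is vertical with |JZ| = 39.4 and Z on the −y side, so Z = (0.000, -39.40). The virtual corner opposite J is at (-45.70, -39.40). The tangent condition forces AF to be normal to PF and A1 meets RZ tangentially, so AR is at right angles to RZ, with radius 3.1, so the center A sits 3.1 in from both sides at A = (-42.60, -36.30). That places the tangent points at F = (-45.70, -36.30) on PF and R = (-42.60, -39.40) on RZ. Then |JF| = |F − J| = 58.36.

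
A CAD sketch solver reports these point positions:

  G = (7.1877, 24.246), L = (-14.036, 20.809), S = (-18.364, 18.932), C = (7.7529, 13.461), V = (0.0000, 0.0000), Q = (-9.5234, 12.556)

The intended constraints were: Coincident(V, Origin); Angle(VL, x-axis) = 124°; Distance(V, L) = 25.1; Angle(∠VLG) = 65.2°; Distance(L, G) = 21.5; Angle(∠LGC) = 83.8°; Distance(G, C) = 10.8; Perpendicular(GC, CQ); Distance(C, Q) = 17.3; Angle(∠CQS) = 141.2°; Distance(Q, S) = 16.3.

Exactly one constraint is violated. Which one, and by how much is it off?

Distance(Q, S) = 16.3 — off by 5.40.

V = (0.00, 0.00) ✓; VL at 124.0° ✓; |VL| = 25.10 ✓; ∠VLG = 65.20° ✓; |LG| = 21.50 ✓; ∠LGC = 83.80° ✓; |GC| = 10.80 ✓; ∠(GC, CQ) = 90.00° ✓; |CQ| = 17.30 ✓; ∠CQS = 141.2° ✓; |QS| = 10.90 ✗.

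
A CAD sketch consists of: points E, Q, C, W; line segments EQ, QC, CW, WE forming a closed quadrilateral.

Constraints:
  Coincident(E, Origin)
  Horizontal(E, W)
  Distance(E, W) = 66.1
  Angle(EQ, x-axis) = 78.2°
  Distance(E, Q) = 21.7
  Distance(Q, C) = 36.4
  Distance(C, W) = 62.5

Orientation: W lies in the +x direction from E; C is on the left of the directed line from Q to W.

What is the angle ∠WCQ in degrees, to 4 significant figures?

77.59°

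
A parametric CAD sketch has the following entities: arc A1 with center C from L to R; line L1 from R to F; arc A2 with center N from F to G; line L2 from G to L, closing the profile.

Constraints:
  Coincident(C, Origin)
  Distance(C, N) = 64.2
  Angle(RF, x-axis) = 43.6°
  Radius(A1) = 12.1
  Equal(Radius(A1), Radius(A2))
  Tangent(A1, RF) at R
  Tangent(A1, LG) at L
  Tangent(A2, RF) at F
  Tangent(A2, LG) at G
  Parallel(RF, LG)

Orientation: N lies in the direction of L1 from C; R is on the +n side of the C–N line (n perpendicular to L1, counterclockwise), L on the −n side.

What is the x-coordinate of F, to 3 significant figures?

38.1

The slot axis is L1's direction at 43.6°, so u = (cos 43.6°, sin 43.6°) = (0.724, 0.690) and n = (−sin 43.6°, cos 43.6°) = (-0.690, 0.724). C is at the origin and N lies 64.2 along u from C, so N = 64.2·u = (46.5, 44.3). Tangency of A1 to both parallel lines with radius 12.1 puts R and L at C ± 12.1·n: R = (-8.34, 8.76), L = (8.34, -8.76). Equal radii place F and G the same way about N: F = N + 12.1·n = (38.1, 53.0), G = N − 12.1·n = (54.8, 35.5). So F.x = 38.1.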